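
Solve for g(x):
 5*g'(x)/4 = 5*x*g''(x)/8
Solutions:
 g(x) = C1 + C2*x^3


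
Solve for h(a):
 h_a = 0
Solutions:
 h(a) = C1


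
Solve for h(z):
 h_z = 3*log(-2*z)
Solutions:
 h(z) = C1 + 3*z*log(-z) + 3*z*(-1 + log(2))


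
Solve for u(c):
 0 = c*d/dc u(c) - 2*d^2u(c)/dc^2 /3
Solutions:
 u(c) = C1 + C2*erfi(sqrt(3)*c/2)


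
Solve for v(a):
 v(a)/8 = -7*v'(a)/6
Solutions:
 v(a) = C1*exp(-3*a/28)


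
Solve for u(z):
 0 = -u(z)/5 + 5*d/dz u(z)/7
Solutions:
 u(z) = C1*exp(7*z/25)


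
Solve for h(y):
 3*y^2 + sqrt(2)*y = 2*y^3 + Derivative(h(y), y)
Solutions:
 h(y) = C1 - y^4/2 + y^3 + sqrt(2)*y^2/2


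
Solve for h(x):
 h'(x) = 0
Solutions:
 h(x) = C1


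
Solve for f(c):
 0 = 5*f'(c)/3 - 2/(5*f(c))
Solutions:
 f(c) = -sqrt(C1 + 12*c)/5
 f(c) = sqrt(C1 + 12*c)/5


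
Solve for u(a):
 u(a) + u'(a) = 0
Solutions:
 u(a) = C1*exp(-a)


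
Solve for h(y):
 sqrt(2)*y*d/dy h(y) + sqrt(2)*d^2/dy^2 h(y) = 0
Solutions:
 h(y) = C1 + C2*erf(sqrt(2)*y/2)


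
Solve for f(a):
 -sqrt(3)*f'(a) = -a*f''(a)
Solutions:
 f(a) = C1 + C2*a^(1 + sqrt(3))


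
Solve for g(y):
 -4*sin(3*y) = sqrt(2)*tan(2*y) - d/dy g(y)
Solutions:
 g(y) = C1 - sqrt(2)*log(cos(2*y))/2 - 4*cos(3*y)/3


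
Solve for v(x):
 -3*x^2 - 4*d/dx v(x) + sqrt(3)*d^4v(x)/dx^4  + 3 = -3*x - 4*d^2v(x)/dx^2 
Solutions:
 v(x) = C1 + C2*exp(-2^(1/3)*x*(-2*6^(1/3)/(9 + sqrt(16*sqrt(3) + 81))^(1/3) + 3^(1/6)*(9 + sqrt(16*sqrt(3) + 81))^(1/3))/6)*sin(2^(1/3)*x*(2*2^(1/3)*3^(5/6)/(9 + sqrt(16*sqrt(3) + 81))^(1/3) + 3^(2/3)*(9 + sqrt(16*sqrt(3) + 81))^(1/3))/6) + C3*exp(-2^(1/3)*x*(-2*6^(1/3)/(9 + sqrt(16*sqrt(3) + 81))^(1/3) + 3^(1/6)*(9 + sqrt(16*sqrt(3) + 81))^(1/3))/6)*cos(2^(1/3)*x*(2*2^(1/3)*3^(5/6)/(9 + sqrt(16*sqrt(3) + 81))^(1/3) + 3^(2/3)*(9 + sqrt(16*sqrt(3) + 81))^(1/3))/6) + C4*exp(2^(1/3)*x*(-2*6^(1/3)/(9 + sqrt(16*sqrt(3) + 81))^(1/3) + 3^(1/6)*(9 + sqrt(16*sqrt(3) + 81))^(1/3))/3) - x^3/4 - 3*x^2/8


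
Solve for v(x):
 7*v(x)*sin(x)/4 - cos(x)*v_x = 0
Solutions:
 v(x) = C1/cos(x)^(7/4)


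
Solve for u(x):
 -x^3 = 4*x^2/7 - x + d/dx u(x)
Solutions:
 u(x) = C1 - x^4/4 - 4*x^3/21 + x^2/2


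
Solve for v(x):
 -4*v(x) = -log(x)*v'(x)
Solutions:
 v(x) = C1*exp(4*li(x))


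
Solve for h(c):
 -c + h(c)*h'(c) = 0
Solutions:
 h(c) = -sqrt(C1 + c^2)
 h(c) = sqrt(C1 + c^2)


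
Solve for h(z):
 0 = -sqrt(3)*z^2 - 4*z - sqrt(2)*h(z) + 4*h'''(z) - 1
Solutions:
 h(z) = C3*exp(sqrt(2)*z/2) - sqrt(6)*z^2/2 - 2*sqrt(2)*z + (C1*sin(sqrt(6)*z/4) + C2*cos(sqrt(6)*z/4))*exp(-sqrt(2)*z/4) - sqrt(2)/2


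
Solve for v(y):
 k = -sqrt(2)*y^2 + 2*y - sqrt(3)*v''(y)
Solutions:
 v(y) = C1 + C2*y - sqrt(3)*k*y^2/6 - sqrt(6)*y^4/36 + sqrt(3)*y^3/9


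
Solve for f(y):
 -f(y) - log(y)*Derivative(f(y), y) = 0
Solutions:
 f(y) = C1*exp(-li(y))


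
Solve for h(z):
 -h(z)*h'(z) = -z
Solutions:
 h(z) = -sqrt(C1 + z^2)
 h(z) = sqrt(C1 + z^2)


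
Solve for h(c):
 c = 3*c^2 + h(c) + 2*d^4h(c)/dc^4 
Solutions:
 h(c) = -3*c^2 + c + (C1*sin(2^(1/4)*c/2) + C2*cos(2^(1/4)*c/2))*exp(-2^(1/4)*c/2) + (C3*sin(2^(1/4)*c/2) + C4*cos(2^(1/4)*c/2))*exp(2^(1/4)*c/2)


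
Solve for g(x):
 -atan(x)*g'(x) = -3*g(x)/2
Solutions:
 g(x) = C1*exp(3*Integral(1/atan(x), x)/2)


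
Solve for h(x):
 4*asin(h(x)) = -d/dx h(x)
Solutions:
 Integral(1/asin(_y), (_y, h(x))) = C1 - 4*x


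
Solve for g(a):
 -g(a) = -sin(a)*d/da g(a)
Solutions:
 g(a) = C1*sqrt(cos(a) - 1)/sqrt(cos(a) + 1)


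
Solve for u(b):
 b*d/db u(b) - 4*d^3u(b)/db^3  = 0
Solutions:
 u(b) = C1 + Integral(C2*airyai(2^(1/3)*b/2) + C3*airybi(2^(1/3)*b/2), b)


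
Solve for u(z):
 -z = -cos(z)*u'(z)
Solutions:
 u(z) = C1 + Integral(z/cos(z), z)


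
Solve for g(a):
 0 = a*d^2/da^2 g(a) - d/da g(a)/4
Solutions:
 g(a) = C1 + C2*a^(5/4)


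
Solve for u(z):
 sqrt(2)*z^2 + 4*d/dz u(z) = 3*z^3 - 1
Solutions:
 u(z) = C1 + 3*z^4/16 - sqrt(2)*z^3/12 - z/4


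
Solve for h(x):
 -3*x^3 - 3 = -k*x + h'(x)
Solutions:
 h(x) = C1 + k*x^2/2 - 3*x^4/4 - 3*x


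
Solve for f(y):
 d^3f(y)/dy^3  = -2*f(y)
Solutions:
 f(y) = C3*exp(-2^(1/3)*y) + (C1*sin(2^(1/3)*sqrt(3)*y/2) + C2*cos(2^(1/3)*sqrt(3)*y/2))*exp(2^(1/3)*y/2)


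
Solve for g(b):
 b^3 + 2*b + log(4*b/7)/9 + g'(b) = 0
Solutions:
 g(b) = C1 - b^4/4 - b^2 - b*log(b)/9 - 2*b*log(2)/9 + b/9 + b*log(7)/9


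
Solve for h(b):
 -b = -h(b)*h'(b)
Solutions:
 h(b) = -sqrt(C1 + b^2)
 h(b) = sqrt(C1 + b^2)


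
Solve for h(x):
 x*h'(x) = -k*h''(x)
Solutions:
 h(x) = C1 + C2*sqrt(k)*erf(sqrt(2)*x*sqrt(1/k)/2)


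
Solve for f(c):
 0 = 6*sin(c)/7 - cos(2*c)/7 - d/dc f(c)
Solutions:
 f(c) = C1 - sin(2*c)/14 - 6*cos(c)/7


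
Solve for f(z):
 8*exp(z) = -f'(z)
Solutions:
 f(z) = C1 - 8*exp(z)


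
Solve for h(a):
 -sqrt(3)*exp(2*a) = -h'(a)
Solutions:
 h(a) = C1 + sqrt(3)*exp(2*a)/2


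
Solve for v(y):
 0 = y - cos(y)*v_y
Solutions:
 v(y) = C1 + Integral(y/cos(y), y)


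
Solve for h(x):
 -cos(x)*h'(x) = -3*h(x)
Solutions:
 h(x) = C1*(sin(x) + 1)^(3/2)/(sin(x) - 1)^(3/2)


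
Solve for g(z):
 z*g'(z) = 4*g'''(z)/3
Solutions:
 g(z) = C1 + Integral(C2*airyai(6^(1/3)*z/2) + C3*airybi(6^(1/3)*z/2), z)


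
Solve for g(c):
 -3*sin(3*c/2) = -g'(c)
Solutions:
 g(c) = C1 - 2*cos(3*c/2)


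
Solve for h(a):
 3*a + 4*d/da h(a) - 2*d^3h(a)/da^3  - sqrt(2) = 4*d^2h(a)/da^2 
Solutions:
 h(a) = C1 + C2*exp(a*(-1 + sqrt(3))) + C3*exp(-a*(1 + sqrt(3))) - 3*a^2/8 - 3*a/4 + sqrt(2)*a/4


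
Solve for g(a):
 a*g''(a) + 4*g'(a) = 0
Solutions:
 g(a) = C1 + C2/a^3


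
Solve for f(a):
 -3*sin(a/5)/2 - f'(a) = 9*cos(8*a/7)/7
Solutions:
 f(a) = C1 - 9*sin(8*a/7)/8 + 15*cos(a/5)/2


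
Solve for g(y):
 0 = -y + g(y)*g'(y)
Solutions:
 g(y) = -sqrt(C1 + y^2)
 g(y) = sqrt(C1 + y^2)


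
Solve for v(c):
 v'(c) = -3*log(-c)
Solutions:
 v(c) = C1 - 3*c*log(-c) + 3*c


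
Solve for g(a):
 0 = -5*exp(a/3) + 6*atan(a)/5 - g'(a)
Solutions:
 g(a) = C1 + 6*a*atan(a)/5 - 15*exp(a/3) - 3*log(a^2 + 1)/5


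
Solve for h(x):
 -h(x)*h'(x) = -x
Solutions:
 h(x) = -sqrt(C1 + x^2)
 h(x) = sqrt(C1 + x^2)


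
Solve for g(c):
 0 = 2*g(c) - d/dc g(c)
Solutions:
 g(c) = C1*exp(2*c)


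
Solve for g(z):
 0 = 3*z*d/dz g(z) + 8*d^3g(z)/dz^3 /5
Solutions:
 g(z) = C1 + Integral(C2*airyai(-15^(1/3)*z/2) + C3*airybi(-15^(1/3)*z/2), z)


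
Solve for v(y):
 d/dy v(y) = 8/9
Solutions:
 v(y) = C1 + 8*y/9


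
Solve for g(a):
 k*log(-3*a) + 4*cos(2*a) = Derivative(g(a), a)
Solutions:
 g(a) = C1 + a*k*(log(-a) - 1) + a*k*log(3) + 2*sin(2*a)


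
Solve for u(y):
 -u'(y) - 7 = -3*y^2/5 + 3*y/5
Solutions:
 u(y) = C1 + y^3/5 - 3*y^2/10 - 7*y


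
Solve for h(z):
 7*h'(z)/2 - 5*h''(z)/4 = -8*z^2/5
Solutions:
 h(z) = C1 + C2*exp(14*z/5) - 16*z^3/105 - 8*z^2/49 - 40*z/343


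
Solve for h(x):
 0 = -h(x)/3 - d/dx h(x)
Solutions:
 h(x) = C1*exp(-x/3)


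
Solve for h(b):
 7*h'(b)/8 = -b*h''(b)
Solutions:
 h(b) = C1 + C2*b^(1/8)


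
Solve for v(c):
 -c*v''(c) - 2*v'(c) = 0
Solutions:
 v(c) = C1 + C2/c


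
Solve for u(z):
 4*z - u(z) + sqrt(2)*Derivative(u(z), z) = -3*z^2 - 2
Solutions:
 u(z) = C1*exp(sqrt(2)*z/2) + 3*z^2 + 4*z + 6*sqrt(2)*z + 4*sqrt(2) + 14


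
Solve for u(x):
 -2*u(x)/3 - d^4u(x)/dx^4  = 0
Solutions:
 u(x) = (C1*sin(6^(3/4)*x/6) + C2*cos(6^(3/4)*x/6))*exp(-6^(3/4)*x/6) + (C3*sin(6^(3/4)*x/6) + C4*cos(6^(3/4)*x/6))*exp(6^(3/4)*x/6)


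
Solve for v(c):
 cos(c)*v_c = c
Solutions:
 v(c) = C1 + Integral(c/cos(c), c)


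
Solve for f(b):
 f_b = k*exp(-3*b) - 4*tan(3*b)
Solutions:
 f(b) = C1 - k*exp(-3*b)/3 - 2*log(tan(3*b)^2 + 1)/3


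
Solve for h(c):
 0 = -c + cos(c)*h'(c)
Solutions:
 h(c) = C1 + Integral(c/cos(c), c)


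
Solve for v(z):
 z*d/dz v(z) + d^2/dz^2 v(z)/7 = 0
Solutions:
 v(z) = C1 + C2*erf(sqrt(14)*z/2)


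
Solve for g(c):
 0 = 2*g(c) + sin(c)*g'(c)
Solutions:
 g(c) = C1*(cos(c) + 1)/(cos(c) - 1)


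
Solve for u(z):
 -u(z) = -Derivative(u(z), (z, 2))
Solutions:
 u(z) = C1*exp(-z) + C2*exp(z)


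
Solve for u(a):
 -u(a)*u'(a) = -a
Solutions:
 u(a) = -sqrt(C1 + a^2)
 u(a) = sqrt(C1 + a^2)


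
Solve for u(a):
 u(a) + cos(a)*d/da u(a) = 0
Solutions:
 u(a) = C1*sqrt(sin(a) - 1)/sqrt(sin(a) + 1)


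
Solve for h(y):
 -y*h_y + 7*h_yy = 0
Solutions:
 h(y) = C1 + C2*erfi(sqrt(14)*y/14)


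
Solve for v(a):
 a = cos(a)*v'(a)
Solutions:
 v(a) = C1 + Integral(a/cos(a), a)


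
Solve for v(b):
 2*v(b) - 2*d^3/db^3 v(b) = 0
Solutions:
 v(b) = C3*exp(b) + (C1*sin(sqrt(3)*b/2) + C2*cos(sqrt(3)*b/2))*exp(-b/2)


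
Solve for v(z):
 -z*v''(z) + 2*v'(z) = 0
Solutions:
 v(z) = C1 + C2*z^3


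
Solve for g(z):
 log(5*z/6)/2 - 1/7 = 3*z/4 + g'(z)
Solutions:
 g(z) = C1 - 3*z^2/8 + z*log(z)/2 - z*log(6)/2 - 9*z/14 + z*log(5)/2


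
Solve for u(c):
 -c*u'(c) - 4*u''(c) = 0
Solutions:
 u(c) = C1 + C2*erf(sqrt(2)*c/4)


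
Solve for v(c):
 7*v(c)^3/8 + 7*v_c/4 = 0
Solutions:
 v(c) = -sqrt(-1/(C1 - c))
 v(c) = sqrt(-1/(C1 - c))


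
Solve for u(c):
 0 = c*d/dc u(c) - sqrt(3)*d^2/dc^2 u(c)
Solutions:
 u(c) = C1 + C2*erfi(sqrt(2)*3^(3/4)*c/6)


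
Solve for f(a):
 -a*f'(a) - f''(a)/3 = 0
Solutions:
 f(a) = C1 + C2*erf(sqrt(6)*a/2)


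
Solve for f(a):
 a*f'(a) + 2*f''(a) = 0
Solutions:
 f(a) = C1 + C2*erf(a/2)


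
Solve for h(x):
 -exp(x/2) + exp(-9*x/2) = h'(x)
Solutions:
 h(x) = C1 - 2*exp(x/2) - 2*exp(-9*x/2)/9


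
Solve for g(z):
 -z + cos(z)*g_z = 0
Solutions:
 g(z) = C1 + Integral(z/cos(z), z)


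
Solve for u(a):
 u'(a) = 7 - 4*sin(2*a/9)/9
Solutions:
 u(a) = C1 + 7*a + 2*cos(2*a/9)


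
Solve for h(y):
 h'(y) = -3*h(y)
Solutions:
 h(y) = C1*exp(-3*y)


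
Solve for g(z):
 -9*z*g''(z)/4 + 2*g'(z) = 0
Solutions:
 g(z) = C1 + C2*z^(17/9)


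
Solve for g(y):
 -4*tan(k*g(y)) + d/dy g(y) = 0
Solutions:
 g(y) = Piecewise((-asin(exp(C1*k + 4*k*y))/k + pi/k, Ne(k, 0)), (nan, True))
 g(y) = Piecewise((asin(exp(C1*k + 4*k*y))/k, Ne(k, 0)), (nan, True))


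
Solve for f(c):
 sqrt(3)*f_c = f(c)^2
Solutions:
 f(c) = -3/(C1 + sqrt(3)*c)


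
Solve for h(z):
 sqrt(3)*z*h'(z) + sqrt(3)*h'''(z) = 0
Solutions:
 h(z) = C1 + Integral(C2*airyai(-z) + C3*airybi(-z), z)


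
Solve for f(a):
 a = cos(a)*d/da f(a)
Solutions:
 f(a) = C1 + Integral(a/cos(a), a)


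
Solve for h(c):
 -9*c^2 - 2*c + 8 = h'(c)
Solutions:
 h(c) = C1 - 3*c^3 - c^2 + 8*c


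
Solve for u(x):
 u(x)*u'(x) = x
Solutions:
 u(x) = -sqrt(C1 + x^2)
 u(x) = sqrt(C1 + x^2)


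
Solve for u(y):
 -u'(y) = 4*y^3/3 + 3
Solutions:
 u(y) = C1 - y^4/3 - 3*y


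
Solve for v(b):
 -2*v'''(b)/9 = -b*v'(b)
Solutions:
 v(b) = C1 + Integral(C2*airyai(6^(2/3)*b/2) + C3*airybi(6^(2/3)*b/2), b)


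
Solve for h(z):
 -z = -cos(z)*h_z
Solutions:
 h(z) = C1 + Integral(z/cos(z), z)


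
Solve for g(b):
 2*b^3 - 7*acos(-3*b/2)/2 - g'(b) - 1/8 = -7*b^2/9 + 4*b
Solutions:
 g(b) = C1 + b^4/2 + 7*b^3/27 - 2*b^2 - 7*b*acos(-3*b/2)/2 - b/8 - 7*sqrt(4 - 9*b^2)/6


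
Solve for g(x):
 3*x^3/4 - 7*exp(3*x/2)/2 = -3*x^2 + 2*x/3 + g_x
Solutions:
 g(x) = C1 + 3*x^4/16 + x^3 - x^2/3 - 7*exp(3*x/2)/3


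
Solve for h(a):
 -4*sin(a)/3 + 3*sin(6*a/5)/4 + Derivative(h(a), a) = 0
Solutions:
 h(a) = C1 - 4*cos(a)/3 + 5*cos(6*a/5)/8


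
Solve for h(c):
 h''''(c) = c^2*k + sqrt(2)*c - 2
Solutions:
 h(c) = C1 + C2*c + C3*c^2 + C4*c^3 + c^6*k/360 + sqrt(2)*c^5/120 - c^4/12


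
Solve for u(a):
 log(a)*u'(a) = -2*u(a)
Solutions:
 u(a) = C1*exp(-2*li(a))


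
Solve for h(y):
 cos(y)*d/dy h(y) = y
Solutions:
 h(y) = C1 + Integral(y/cos(y), y)


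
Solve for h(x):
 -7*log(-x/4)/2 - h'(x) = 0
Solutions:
 h(x) = C1 - 7*x*log(-x)/2 + x*(7/2 + 7*log(2))


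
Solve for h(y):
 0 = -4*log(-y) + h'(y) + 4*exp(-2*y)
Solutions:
 h(y) = C1 + 4*y*log(-y) - 4*y + 2*exp(-2*y)


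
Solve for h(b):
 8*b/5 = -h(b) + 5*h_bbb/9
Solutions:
 h(b) = C3*exp(15^(2/3)*b/5) - 8*b/5 + (C1*sin(3*3^(1/6)*5^(2/3)*b/10) + C2*cos(3*3^(1/6)*5^(2/3)*b/10))*exp(-15^(2/3)*b/10)


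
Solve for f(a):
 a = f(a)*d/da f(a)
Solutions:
 f(a) = -sqrt(C1 + a^2)
 f(a) = sqrt(C1 + a^2)


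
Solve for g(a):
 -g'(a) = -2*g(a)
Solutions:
 g(a) = C1*exp(2*a)


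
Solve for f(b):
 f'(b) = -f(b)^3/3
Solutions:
 f(b) = -sqrt(6)*sqrt(-1/(C1 - b))/2
 f(b) = sqrt(6)*sqrt(-1/(C1 - b))/2


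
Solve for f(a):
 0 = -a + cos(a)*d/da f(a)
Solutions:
 f(a) = C1 + Integral(a/cos(a), a)


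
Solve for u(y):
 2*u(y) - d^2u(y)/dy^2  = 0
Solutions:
 u(y) = C1*exp(-sqrt(2)*y) + C2*exp(sqrt(2)*y)


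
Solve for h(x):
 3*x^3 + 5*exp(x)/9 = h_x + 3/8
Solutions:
 h(x) = C1 + 3*x^4/4 - 3*x/8 + 5*exp(x)/9


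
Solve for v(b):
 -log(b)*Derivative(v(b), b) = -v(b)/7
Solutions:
 v(b) = C1*exp(li(b)/7)


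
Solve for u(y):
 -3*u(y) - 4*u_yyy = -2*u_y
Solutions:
 u(y) = C1*exp(3^(1/3)*y*(2*3^(1/3)/(sqrt(705) + 27)^(1/3) + (sqrt(705) + 27)^(1/3))/12)*sin(3^(1/6)*y*(-3^(2/3)*(sqrt(705) + 27)^(1/3) + 6/(sqrt(705) + 27)^(1/3))/12) + C2*exp(3^(1/3)*y*(2*3^(1/3)/(sqrt(705) + 27)^(1/3) + (sqrt(705) + 27)^(1/3))/12)*cos(3^(1/6)*y*(-3^(2/3)*(sqrt(705) + 27)^(1/3) + 6/(sqrt(705) + 27)^(1/3))/12) + C3*exp(-3^(1/3)*y*(2*3^(1/3)/(sqrt(705) + 27)^(1/3) + (sqrt(705) + 27)^(1/3))/6)


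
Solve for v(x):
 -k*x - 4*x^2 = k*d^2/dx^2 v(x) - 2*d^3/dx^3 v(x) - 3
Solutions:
 v(x) = C1 + C2*x + C3*exp(k*x/2) + x^3*(-1 - 16/k^2)/6 - x^4/(3*k) + x^2*(1/2 - 16/k^2)/k


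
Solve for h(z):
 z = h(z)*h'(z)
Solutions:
 h(z) = -sqrt(C1 + z^2)
 h(z) = sqrt(C1 + z^2)


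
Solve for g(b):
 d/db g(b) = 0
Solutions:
 g(b) = C1


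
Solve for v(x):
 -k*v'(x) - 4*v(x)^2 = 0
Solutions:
 v(x) = k/(C1*k + 4*x)


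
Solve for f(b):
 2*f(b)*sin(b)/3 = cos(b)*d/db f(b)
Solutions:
 f(b) = C1/cos(b)^(2/3)


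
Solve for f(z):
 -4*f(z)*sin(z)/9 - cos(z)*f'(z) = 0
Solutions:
 f(z) = C1*cos(z)^(4/9)


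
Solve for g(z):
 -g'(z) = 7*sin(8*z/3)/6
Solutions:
 g(z) = C1 + 7*cos(8*z/3)/16


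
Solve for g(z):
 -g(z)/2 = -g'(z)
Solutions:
 g(z) = C1*exp(z/2)


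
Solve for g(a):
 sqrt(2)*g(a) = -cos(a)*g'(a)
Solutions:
 g(a) = C1*(sin(a) - 1)^(sqrt(2)/2)/(sin(a) + 1)^(sqrt(2)/2)


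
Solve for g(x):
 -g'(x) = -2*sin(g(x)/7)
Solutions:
 -2*x + 7*log(cos(g(x)/7) - 1)/2 - 7*log(cos(g(x)/7) + 1)/2 = C1


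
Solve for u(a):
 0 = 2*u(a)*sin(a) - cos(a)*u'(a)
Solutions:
 u(a) = C1/cos(a)^2


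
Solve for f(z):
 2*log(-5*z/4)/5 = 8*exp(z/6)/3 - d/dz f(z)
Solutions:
 f(z) = C1 - 2*z*log(-z)/5 + 2*z*(-log(5) + 1 + 2*log(2))/5 + 16*exp(z/6)


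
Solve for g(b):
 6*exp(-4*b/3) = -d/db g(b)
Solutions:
 g(b) = C1 + 9*exp(-4*b/3)/2


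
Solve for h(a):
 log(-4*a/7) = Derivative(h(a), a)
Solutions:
 h(a) = C1 + a*log(-a) + a*(-log(7) - 1 + 2*log(2))


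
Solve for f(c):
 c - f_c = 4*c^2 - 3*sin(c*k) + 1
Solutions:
 f(c) = C1 - 4*c^3/3 + c^2/2 - c - 3*cos(c*k)/k


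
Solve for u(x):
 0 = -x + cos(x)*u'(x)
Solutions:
 u(x) = C1 + Integral(x/cos(x), x)


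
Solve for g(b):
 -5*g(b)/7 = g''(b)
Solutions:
 g(b) = C1*sin(sqrt(35)*b/7) + C2*cos(sqrt(35)*b/7)


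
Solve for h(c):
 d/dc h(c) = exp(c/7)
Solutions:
 h(c) = C1 + 7*exp(c/7)


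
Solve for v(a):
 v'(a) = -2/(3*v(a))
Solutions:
 v(a) = -sqrt(C1 - 12*a)/3
 v(a) = sqrt(C1 - 12*a)/3


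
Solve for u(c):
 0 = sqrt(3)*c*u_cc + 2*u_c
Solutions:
 u(c) = C1 + C2*c^(1 - 2*sqrt(3)/3)


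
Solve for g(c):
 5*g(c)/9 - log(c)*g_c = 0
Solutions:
 g(c) = C1*exp(5*li(c)/9)


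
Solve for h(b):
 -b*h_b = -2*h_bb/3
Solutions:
 h(b) = C1 + C2*erfi(sqrt(3)*b/2)


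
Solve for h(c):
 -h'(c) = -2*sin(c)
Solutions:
 h(c) = C1 - 2*cos(c)


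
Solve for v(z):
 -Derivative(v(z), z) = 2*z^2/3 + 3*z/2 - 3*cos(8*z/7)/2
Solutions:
 v(z) = C1 - 2*z^3/9 - 3*z^2/4 + 21*sin(8*z/7)/16


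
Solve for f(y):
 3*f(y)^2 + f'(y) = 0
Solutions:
 f(y) = 1/(C1 + 3*y)


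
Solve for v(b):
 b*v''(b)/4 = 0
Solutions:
 v(b) = C1 + C2*b


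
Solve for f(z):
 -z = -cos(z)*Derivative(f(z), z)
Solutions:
 f(z) = C1 + Integral(z/cos(z), z)


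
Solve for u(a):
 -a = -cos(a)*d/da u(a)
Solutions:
 u(a) = C1 + Integral(a/cos(a), a)


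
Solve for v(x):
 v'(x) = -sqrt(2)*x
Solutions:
 v(x) = C1 - sqrt(2)*x^2/2


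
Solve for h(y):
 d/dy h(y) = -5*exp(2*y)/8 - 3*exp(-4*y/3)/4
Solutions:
 h(y) = C1 - 5*exp(2*y)/16 + 9*exp(-4*y/3)/16


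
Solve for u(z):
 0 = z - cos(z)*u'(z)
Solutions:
 u(z) = C1 + Integral(z/cos(z), z)


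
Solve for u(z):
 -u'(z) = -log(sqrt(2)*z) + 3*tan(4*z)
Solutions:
 u(z) = C1 + z*log(z) - z + z*log(2)/2 + 3*log(cos(4*z))/4


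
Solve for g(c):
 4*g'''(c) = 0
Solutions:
 g(c) = C1 + C2*c + C3*c^2


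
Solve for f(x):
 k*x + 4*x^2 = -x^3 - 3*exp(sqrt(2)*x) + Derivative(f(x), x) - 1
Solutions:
 f(x) = C1 + k*x^2/2 + x^4/4 + 4*x^3/3 + x + 3*sqrt(2)*exp(sqrt(2)*x)/2


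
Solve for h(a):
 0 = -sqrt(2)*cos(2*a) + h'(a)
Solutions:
 h(a) = C1 + sqrt(2)*sin(2*a)/2


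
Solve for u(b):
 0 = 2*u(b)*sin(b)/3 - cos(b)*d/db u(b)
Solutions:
 u(b) = C1/cos(b)^(2/3)


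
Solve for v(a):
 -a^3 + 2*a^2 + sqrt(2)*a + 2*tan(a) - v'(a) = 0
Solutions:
 v(a) = C1 - a^4/4 + 2*a^3/3 + sqrt(2)*a^2/2 - 2*log(cos(a))


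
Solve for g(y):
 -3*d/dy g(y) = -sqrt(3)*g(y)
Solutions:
 g(y) = C1*exp(sqrt(3)*y/3)


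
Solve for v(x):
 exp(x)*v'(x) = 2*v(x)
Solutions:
 v(x) = C1*exp(-2*exp(-x))


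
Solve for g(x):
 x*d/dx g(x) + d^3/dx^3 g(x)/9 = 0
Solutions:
 g(x) = C1 + Integral(C2*airyai(-3^(2/3)*x) + C3*airybi(-3^(2/3)*x), x)


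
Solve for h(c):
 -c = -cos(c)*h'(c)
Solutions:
 h(c) = C1 + Integral(c/cos(c), c)


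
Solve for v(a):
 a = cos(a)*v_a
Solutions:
 v(a) = C1 + Integral(a/cos(a), a)


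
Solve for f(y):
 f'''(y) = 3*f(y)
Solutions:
 f(y) = C3*exp(3^(1/3)*y) + (C1*sin(3^(5/6)*y/2) + C2*cos(3^(5/6)*y/2))*exp(-3^(1/3)*y/2)


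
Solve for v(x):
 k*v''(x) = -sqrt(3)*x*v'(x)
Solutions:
 v(x) = C1 + C2*sqrt(k)*erf(sqrt(2)*3^(1/4)*x*sqrt(1/k)/2)


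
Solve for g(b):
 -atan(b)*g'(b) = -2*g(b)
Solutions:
 g(b) = C1*exp(2*Integral(1/atan(b), b))


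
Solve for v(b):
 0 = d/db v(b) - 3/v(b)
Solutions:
 v(b) = -sqrt(C1 + 6*b)
 v(b) = sqrt(C1 + 6*b)


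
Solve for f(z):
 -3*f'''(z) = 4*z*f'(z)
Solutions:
 f(z) = C1 + Integral(C2*airyai(-6^(2/3)*z/3) + C3*airybi(-6^(2/3)*z/3), z)


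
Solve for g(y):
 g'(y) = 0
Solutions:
 g(y) = C1


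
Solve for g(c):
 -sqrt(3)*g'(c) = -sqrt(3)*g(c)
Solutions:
 g(c) = C1*exp(c)


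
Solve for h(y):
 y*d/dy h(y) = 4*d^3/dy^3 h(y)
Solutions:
 h(y) = C1 + Integral(C2*airyai(2^(1/3)*y/2) + C3*airybi(2^(1/3)*y/2), y)


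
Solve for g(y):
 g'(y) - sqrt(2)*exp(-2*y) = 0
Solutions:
 g(y) = C1 - sqrt(2)*exp(-2*y)/2


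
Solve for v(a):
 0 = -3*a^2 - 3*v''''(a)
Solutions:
 v(a) = C1 + C2*a + C3*a^2 + C4*a^3 - a^6/360


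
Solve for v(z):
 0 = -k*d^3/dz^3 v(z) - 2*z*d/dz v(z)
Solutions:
 v(z) = C1 + Integral(C2*airyai(2^(1/3)*z*(-1/k)^(1/3)) + C3*airybi(2^(1/3)*z*(-1/k)^(1/3)), z)


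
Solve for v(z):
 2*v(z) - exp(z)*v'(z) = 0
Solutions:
 v(z) = C1*exp(-2*exp(-z))


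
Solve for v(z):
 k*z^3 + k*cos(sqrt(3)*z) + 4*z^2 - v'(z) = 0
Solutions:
 v(z) = C1 + k*z^4/4 + sqrt(3)*k*sin(sqrt(3)*z)/3 + 4*z^3/3


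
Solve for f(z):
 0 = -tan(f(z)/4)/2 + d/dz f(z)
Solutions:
 f(z) = -4*asin(C1*exp(z/8)) + 4*pi
 f(z) = 4*asin(C1*exp(z/8))


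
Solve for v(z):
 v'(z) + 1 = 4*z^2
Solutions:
 v(z) = C1 + 4*z^3/3 - z


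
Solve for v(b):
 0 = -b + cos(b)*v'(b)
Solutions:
 v(b) = C1 + Integral(b/cos(b), b)


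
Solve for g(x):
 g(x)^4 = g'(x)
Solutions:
 g(x) = (-1/(C1 + 3*x))^(1/3)
 g(x) = (-1/(C1 + x))^(1/3)*(-3^(2/3) - 3*3^(1/6)*I)/6
 g(x) = (-1/(C1 + x))^(1/3)*(-3^(2/3) + 3*3^(1/6)*I)/6


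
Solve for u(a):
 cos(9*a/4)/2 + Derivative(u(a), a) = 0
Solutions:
 u(a) = C1 - 2*sin(9*a/4)/9


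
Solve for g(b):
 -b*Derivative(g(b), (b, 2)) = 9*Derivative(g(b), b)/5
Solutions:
 g(b) = C1 + C2/b^(4/5)


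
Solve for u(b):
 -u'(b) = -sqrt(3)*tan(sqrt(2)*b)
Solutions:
 u(b) = C1 - sqrt(6)*log(cos(sqrt(2)*b))/2


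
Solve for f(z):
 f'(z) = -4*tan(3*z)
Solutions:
 f(z) = C1 + 4*log(cos(3*z))/3


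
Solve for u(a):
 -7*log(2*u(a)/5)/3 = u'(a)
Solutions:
 3*Integral(1/(log(_y) - log(5) + log(2)), (_y, u(a)))/7 = C1 - a


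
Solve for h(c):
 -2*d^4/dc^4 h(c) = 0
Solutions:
 h(c) = C1 + C2*c + C3*c^2 + C4*c^3


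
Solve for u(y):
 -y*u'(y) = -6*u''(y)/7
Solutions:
 u(y) = C1 + C2*erfi(sqrt(21)*y/6)


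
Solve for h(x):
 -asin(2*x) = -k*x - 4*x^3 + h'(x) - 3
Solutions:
 h(x) = C1 + k*x^2/2 + x^4 - x*asin(2*x) + 3*x - sqrt(1 - 4*x^2)/2


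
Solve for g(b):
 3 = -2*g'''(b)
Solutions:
 g(b) = C1 + C2*b + C3*b^2 - b^3/4


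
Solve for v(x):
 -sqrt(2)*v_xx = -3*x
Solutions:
 v(x) = C1 + C2*x + sqrt(2)*x^3/4


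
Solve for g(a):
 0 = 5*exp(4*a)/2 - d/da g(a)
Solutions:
 g(a) = C1 + 5*exp(4*a)/8


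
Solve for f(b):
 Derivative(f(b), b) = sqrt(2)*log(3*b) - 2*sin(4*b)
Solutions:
 f(b) = C1 + sqrt(2)*b*(log(b) - 1) + sqrt(2)*b*log(3) + cos(4*b)/2


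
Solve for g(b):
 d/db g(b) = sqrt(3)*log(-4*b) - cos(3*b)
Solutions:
 g(b) = C1 + sqrt(3)*b*(log(-b) - 1) + 2*sqrt(3)*b*log(2) - sin(3*b)/3


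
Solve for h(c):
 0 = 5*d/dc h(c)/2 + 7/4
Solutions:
 h(c) = C1 - 7*c/10


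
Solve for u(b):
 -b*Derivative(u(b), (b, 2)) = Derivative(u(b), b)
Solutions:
 u(b) = C1 + C2*log(b)


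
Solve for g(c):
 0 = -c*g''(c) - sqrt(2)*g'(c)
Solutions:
 g(c) = C1 + C2*c^(1 - sqrt(2))


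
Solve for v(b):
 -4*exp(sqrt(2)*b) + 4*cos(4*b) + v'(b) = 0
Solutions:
 v(b) = C1 + 2*sqrt(2)*exp(sqrt(2)*b) - sin(4*b)


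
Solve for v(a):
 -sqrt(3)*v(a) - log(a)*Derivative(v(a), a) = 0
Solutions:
 v(a) = C1*exp(-sqrt(3)*li(a))


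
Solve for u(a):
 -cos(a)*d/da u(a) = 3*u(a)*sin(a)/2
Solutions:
 u(a) = C1*cos(a)^(3/2)


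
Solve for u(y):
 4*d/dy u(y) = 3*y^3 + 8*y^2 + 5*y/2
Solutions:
 u(y) = C1 + 3*y^4/16 + 2*y^3/3 + 5*y^2/16


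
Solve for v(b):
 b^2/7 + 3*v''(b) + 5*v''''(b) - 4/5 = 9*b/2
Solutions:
 v(b) = C1 + C2*b + C3*sin(sqrt(15)*b/5) + C4*cos(sqrt(15)*b/5) - b^4/252 + b^3/4 + 67*b^2/315


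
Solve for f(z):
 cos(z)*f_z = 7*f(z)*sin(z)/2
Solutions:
 f(z) = C1/cos(z)^(7/2)


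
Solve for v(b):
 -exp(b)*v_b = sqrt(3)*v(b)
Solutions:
 v(b) = C1*exp(sqrt(3)*exp(-b))


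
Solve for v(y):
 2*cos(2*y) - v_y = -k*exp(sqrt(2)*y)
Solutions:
 v(y) = C1 + sqrt(2)*k*exp(sqrt(2)*y)/2 + sin(2*y)


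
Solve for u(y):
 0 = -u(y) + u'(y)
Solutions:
 u(y) = C1*exp(y)


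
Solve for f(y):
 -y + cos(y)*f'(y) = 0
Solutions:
 f(y) = C1 + Integral(y/cos(y), y)


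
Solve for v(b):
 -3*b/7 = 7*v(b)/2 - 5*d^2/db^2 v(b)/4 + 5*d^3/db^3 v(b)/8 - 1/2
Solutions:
 v(b) = C1*exp(b*(10*2^(2/3)*5^(1/3)/(3*sqrt(3129) + 169)^(1/3) + 20 + 2^(1/3)*5^(2/3)*(3*sqrt(3129) + 169)^(1/3))/30)*sin(10^(1/3)*sqrt(3)*b*(-5^(1/3)*(3*sqrt(3129) + 169)^(1/3) + 10*2^(1/3)/(3*sqrt(3129) + 169)^(1/3))/30) + C2*exp(b*(10*2^(2/3)*5^(1/3)/(3*sqrt(3129) + 169)^(1/3) + 20 + 2^(1/3)*5^(2/3)*(3*sqrt(3129) + 169)^(1/3))/30)*cos(10^(1/3)*sqrt(3)*b*(-5^(1/3)*(3*sqrt(3129) + 169)^(1/3) + 10*2^(1/3)/(3*sqrt(3129) + 169)^(1/3))/30) + C3*exp(b*(-2^(1/3)*5^(2/3)*(3*sqrt(3129) + 169)^(1/3) - 10*2^(2/3)*5^(1/3)/(3*sqrt(3129) + 169)^(1/3) + 10)/15) - 6*b/49 + 1/7


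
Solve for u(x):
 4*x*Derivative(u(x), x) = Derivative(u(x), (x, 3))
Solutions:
 u(x) = C1 + Integral(C2*airyai(2^(2/3)*x) + C3*airybi(2^(2/3)*x), x)


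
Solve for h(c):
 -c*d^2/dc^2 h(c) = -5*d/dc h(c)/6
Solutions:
 h(c) = C1 + C2*c^(11/6)


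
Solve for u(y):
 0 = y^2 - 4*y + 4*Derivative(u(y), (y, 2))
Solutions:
 u(y) = C1 + C2*y - y^4/48 + y^3/6


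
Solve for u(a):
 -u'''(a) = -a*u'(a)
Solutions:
 u(a) = C1 + Integral(C2*airyai(a) + C3*airybi(a), a)


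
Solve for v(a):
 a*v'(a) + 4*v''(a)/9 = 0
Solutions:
 v(a) = C1 + C2*erf(3*sqrt(2)*a/4)


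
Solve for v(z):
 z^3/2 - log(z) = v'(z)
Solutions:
 v(z) = C1 + z^4/8 - z*log(z) + z


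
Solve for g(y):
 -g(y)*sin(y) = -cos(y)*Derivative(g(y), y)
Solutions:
 g(y) = C1/cos(y)


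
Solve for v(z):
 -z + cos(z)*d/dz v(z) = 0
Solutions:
 v(z) = C1 + Integral(z/cos(z), z)


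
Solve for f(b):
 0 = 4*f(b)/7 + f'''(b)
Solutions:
 f(b) = C3*exp(-14^(2/3)*b/7) + (C1*sin(14^(2/3)*sqrt(3)*b/14) + C2*cos(14^(2/3)*sqrt(3)*b/14))*exp(14^(2/3)*b/14)


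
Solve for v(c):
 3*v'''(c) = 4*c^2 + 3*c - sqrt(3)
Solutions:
 v(c) = C1 + C2*c + C3*c^2 + c^5/45 + c^4/24 - sqrt(3)*c^3/18


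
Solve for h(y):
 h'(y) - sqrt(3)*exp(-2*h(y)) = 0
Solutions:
 h(y) = log(-sqrt(C1 + 2*sqrt(3)*y))
 h(y) = log(C1 + 2*sqrt(3)*y)/2


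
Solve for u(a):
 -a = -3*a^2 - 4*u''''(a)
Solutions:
 u(a) = C1 + C2*a + C3*a^2 + C4*a^3 - a^6/480 + a^5/480


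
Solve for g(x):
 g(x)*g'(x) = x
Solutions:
 g(x) = -sqrt(C1 + x^2)
 g(x) = sqrt(C1 + x^2)


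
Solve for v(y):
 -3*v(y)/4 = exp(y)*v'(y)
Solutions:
 v(y) = C1*exp(3*exp(-y)/4)


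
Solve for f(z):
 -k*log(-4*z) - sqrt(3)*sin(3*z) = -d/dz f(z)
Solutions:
 f(z) = C1 + k*z*(log(-z) - 1) + 2*k*z*log(2) - sqrt(3)*cos(3*z)/3


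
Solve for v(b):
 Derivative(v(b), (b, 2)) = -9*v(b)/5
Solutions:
 v(b) = C1*sin(3*sqrt(5)*b/5) + C2*cos(3*sqrt(5)*b/5)


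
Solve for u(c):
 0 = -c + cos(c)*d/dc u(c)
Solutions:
 u(c) = C1 + Integral(c/cos(c), c)


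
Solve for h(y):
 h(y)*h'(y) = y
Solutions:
 h(y) = -sqrt(C1 + y^2)
 h(y) = sqrt(C1 + y^2)


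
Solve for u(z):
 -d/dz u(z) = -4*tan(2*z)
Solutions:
 u(z) = C1 - 2*log(cos(2*z))


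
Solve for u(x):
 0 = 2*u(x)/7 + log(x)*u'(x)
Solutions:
 u(x) = C1*exp(-2*li(x)/7)


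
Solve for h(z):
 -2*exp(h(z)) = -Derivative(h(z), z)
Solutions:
 h(z) = log(-1/(C1 + 2*z))


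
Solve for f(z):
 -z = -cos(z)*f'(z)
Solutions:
 f(z) = C1 + Integral(z/cos(z), z)


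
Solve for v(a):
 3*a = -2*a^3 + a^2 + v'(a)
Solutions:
 v(a) = C1 + a^4/2 - a^3/3 + 3*a^2/2


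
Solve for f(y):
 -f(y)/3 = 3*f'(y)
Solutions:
 f(y) = C1*exp(-y/9)


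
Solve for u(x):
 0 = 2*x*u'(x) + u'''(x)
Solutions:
 u(x) = C1 + Integral(C2*airyai(-2^(1/3)*x) + C3*airybi(-2^(1/3)*x), x)


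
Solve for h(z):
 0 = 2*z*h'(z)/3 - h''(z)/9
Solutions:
 h(z) = C1 + C2*erfi(sqrt(3)*z)


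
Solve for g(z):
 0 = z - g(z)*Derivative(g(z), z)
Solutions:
 g(z) = -sqrt(C1 + z^2)
 g(z) = sqrt(C1 + z^2)


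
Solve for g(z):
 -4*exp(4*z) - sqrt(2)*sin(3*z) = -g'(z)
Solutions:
 g(z) = C1 + exp(4*z) - sqrt(2)*cos(3*z)/3


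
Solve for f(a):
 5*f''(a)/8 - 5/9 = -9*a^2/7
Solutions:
 f(a) = C1 + C2*a - 6*a^4/35 + 4*a^2/9


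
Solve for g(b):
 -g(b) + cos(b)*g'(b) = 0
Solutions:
 g(b) = C1*sqrt(sin(b) + 1)/sqrt(sin(b) - 1)


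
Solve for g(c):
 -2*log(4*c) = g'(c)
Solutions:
 g(c) = C1 - 2*c*log(c) - c*log(16) + 2*c


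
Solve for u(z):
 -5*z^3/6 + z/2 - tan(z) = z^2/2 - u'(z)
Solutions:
 u(z) = C1 + 5*z^4/24 + z^3/6 - z^2/4 - log(cos(z))


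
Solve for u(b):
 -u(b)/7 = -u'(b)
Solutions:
 u(b) = C1*exp(b/7)


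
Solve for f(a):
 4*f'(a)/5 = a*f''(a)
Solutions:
 f(a) = C1 + C2*a^(9/5)


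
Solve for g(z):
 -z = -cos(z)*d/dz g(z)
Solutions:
 g(z) = C1 + Integral(z/cos(z), z)


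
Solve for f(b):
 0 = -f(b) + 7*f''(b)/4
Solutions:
 f(b) = C1*exp(-2*sqrt(7)*b/7) + C2*exp(2*sqrt(7)*b/7)


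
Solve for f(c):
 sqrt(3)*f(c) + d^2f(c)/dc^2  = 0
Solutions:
 f(c) = C1*sin(3^(1/4)*c) + C2*cos(3^(1/4)*c)


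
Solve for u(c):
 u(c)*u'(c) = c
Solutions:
 u(c) = -sqrt(C1 + c^2)
 u(c) = sqrt(C1 + c^2)


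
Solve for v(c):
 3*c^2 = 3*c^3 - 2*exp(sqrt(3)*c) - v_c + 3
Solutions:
 v(c) = C1 + 3*c^4/4 - c^3 + 3*c - 2*sqrt(3)*exp(sqrt(3)*c)/3


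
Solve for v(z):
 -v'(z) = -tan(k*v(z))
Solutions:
 v(z) = Piecewise((-asin(exp(C1*k + k*z))/k + pi/k, Ne(k, 0)), (nan, True))
 v(z) = Piecewise((asin(exp(C1*k + k*z))/k, Ne(k, 0)), (nan, True))


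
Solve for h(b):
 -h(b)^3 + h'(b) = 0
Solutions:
 h(b) = -sqrt(2)*sqrt(-1/(C1 + b))/2
 h(b) = sqrt(2)*sqrt(-1/(C1 + b))/2


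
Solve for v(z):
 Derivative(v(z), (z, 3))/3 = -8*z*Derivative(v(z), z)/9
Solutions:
 v(z) = C1 + Integral(C2*airyai(-2*3^(2/3)*z/3) + C3*airybi(-2*3^(2/3)*z/3), z)


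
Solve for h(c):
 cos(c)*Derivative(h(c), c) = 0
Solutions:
 h(c) = C1


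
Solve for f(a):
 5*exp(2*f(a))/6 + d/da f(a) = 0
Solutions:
 f(a) = log(-1/(C1 - 5*a))/2 + log(3)/2
 f(a) = log(-sqrt(1/(C1 + 5*a))) + log(3)/2


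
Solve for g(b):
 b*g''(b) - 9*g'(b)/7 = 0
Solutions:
 g(b) = C1 + C2*b^(16/7)


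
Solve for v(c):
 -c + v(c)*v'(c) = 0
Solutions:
 v(c) = -sqrt(C1 + c^2)
 v(c) = sqrt(C1 + c^2)


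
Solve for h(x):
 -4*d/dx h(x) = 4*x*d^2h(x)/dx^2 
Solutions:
 h(x) = C1 + C2*log(x)


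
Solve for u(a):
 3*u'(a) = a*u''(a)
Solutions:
 u(a) = C1 + C2*a^4


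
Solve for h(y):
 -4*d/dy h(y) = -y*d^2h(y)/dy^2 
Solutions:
 h(y) = C1 + C2*y^5


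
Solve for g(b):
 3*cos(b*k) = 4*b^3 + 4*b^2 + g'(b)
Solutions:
 g(b) = C1 - b^4 - 4*b^3/3 + 3*sin(b*k)/k


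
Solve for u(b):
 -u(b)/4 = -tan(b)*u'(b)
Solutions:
 u(b) = C1*sin(b)^(1/4)


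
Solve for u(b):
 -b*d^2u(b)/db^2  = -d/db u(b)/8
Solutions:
 u(b) = C1 + C2*b^(9/8)


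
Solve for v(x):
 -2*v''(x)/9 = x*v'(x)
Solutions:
 v(x) = C1 + C2*erf(3*x/2)


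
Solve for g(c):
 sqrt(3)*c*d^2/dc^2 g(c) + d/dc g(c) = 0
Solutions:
 g(c) = C1 + C2*c^(1 - sqrt(3)/3)


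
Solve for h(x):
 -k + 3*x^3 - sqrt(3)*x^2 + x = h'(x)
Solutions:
 h(x) = C1 - k*x + 3*x^4/4 - sqrt(3)*x^3/3 + x^2/2


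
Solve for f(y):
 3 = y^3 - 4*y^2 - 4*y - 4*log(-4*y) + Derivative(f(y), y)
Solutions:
 f(y) = C1 - y^4/4 + 4*y^3/3 + 2*y^2 + 4*y*log(-y) + y*(-1 + 8*log(2))


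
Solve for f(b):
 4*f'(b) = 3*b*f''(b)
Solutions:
 f(b) = C1 + C2*b^(7/3)


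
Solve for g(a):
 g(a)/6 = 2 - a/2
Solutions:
 g(a) = 12 - 3*a


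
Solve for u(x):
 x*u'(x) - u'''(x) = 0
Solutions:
 u(x) = C1 + Integral(C2*airyai(x) + C3*airybi(x), x)


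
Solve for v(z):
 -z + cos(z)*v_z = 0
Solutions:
 v(z) = C1 + Integral(z/cos(z), z)


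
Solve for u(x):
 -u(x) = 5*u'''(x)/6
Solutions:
 u(x) = C3*exp(-5^(2/3)*6^(1/3)*x/5) + (C1*sin(2^(1/3)*3^(5/6)*5^(2/3)*x/10) + C2*cos(2^(1/3)*3^(5/6)*5^(2/3)*x/10))*exp(5^(2/3)*6^(1/3)*x/10)


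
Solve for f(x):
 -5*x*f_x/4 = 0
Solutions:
 f(x) = C1


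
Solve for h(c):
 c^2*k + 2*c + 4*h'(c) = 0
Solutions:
 h(c) = C1 - c^3*k/12 - c^2/4


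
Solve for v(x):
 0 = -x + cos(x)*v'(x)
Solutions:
 v(x) = C1 + Integral(x/cos(x), x)


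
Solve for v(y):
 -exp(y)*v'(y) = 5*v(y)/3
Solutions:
 v(y) = C1*exp(5*exp(-y)/3)


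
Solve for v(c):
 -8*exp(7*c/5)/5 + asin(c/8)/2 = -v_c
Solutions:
 v(c) = C1 - c*asin(c/8)/2 - sqrt(64 - c^2)/2 + 8*exp(7*c/5)/7


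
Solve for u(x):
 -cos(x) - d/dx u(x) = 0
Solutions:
 u(x) = C1 - sin(x)


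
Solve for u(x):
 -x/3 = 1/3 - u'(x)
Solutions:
 u(x) = C1 + x^2/6 + x/3


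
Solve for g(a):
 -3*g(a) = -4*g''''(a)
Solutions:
 g(a) = C1*exp(-sqrt(2)*3^(1/4)*a/2) + C2*exp(sqrt(2)*3^(1/4)*a/2) + C3*sin(sqrt(2)*3^(1/4)*a/2) + C4*cos(sqrt(2)*3^(1/4)*a/2)


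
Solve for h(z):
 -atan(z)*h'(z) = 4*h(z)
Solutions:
 h(z) = C1*exp(-4*Integral(1/atan(z), z))


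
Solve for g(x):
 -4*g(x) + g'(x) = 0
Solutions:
 g(x) = C1*exp(4*x)


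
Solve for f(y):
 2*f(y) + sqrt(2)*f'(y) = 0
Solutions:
 f(y) = C1*exp(-sqrt(2)*y)


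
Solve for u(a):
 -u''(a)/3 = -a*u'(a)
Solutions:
 u(a) = C1 + C2*erfi(sqrt(6)*a/2)


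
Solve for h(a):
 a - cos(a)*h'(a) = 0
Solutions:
 h(a) = C1 + Integral(a/cos(a), a)


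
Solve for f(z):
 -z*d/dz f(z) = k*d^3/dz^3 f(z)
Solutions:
 f(z) = C1 + Integral(C2*airyai(z*(-1/k)^(1/3)) + C3*airybi(z*(-1/k)^(1/3)), z)


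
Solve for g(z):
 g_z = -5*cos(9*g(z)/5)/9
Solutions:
 5*z/9 - 5*log(sin(9*g(z)/5) - 1)/18 + 5*log(sin(9*g(z)/5) + 1)/18 = C1


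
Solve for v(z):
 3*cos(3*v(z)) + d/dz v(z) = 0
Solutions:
 v(z) = -asin((C1 + exp(18*z))/(C1 - exp(18*z)))/3 + pi/3
 v(z) = asin((C1 + exp(18*z))/(C1 - exp(18*z)))/3


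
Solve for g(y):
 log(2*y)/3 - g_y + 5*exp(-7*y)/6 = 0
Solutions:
 g(y) = C1 + y*log(y)/3 + y*(-1 + log(2))/3 - 5*exp(-7*y)/42


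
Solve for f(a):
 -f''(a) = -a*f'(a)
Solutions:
 f(a) = C1 + C2*erfi(sqrt(2)*a/2)


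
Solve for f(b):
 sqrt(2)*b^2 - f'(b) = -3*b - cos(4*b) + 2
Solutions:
 f(b) = C1 + sqrt(2)*b^3/3 + 3*b^2/2 - 2*b + sin(4*b)/4


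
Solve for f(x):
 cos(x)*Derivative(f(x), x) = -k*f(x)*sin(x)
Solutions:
 f(x) = C1*exp(k*log(cos(x)))


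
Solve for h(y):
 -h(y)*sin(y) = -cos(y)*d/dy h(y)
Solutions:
 h(y) = C1/cos(y)


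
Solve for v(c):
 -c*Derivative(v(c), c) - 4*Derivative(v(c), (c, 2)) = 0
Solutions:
 v(c) = C1 + C2*erf(sqrt(2)*c/4)


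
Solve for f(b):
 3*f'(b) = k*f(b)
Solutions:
 f(b) = C1*exp(b*k/3)


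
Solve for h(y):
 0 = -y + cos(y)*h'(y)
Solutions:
 h(y) = C1 + Integral(y/cos(y), y)


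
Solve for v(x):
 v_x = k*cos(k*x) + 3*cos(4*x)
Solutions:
 v(x) = C1 + 3*sin(4*x)/4 + sin(k*x)


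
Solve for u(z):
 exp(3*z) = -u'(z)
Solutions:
 u(z) = C1 - exp(3*z)/3


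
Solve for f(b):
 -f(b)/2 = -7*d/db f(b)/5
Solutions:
 f(b) = C1*exp(5*b/14)


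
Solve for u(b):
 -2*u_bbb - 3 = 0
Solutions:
 u(b) = C1 + C2*b + C3*b^2 - b^3/4


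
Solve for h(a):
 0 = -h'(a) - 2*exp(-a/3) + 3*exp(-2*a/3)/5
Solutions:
 h(a) = C1 + 6*exp(-a/3) - 9*exp(-2*a/3)/10


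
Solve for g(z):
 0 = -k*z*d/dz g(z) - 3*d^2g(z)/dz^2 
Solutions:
 g(z) = Piecewise((-sqrt(6)*sqrt(pi)*C1*erf(sqrt(6)*sqrt(k)*z/6)/(2*sqrt(k)) - C2, (k > 0) | (k < 0)), (-C1*z - C2, True))


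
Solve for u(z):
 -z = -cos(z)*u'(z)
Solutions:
 u(z) = C1 + Integral(z/cos(z), z)


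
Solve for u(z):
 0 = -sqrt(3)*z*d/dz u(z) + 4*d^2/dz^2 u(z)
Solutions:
 u(z) = C1 + C2*erfi(sqrt(2)*3^(1/4)*z/4)


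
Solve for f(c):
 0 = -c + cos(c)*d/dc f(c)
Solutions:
 f(c) = C1 + Integral(c/cos(c), c)


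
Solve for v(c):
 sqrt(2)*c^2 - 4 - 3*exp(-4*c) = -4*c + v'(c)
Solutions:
 v(c) = C1 + sqrt(2)*c^3/3 + 2*c^2 - 4*c + 3*exp(-4*c)/4


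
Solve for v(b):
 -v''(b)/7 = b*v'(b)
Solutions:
 v(b) = C1 + C2*erf(sqrt(14)*b/2)


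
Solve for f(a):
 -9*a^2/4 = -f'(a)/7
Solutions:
 f(a) = C1 + 21*a^3/4


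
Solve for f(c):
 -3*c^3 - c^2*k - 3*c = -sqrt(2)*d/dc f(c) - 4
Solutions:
 f(c) = C1 + 3*sqrt(2)*c^4/8 + sqrt(2)*c^3*k/6 + 3*sqrt(2)*c^2/4 - 2*sqrt(2)*c


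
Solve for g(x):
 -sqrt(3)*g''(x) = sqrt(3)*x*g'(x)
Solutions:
 g(x) = C1 + C2*erf(sqrt(2)*x/2)


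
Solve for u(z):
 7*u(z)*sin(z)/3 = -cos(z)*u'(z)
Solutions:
 u(z) = C1*cos(z)^(7/3)


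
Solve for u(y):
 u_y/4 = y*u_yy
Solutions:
 u(y) = C1 + C2*y^(5/4)


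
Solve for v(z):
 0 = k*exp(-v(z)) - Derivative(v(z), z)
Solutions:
 v(z) = log(C1 + k*z)


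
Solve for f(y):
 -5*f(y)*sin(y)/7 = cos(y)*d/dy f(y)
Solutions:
 f(y) = C1*cos(y)^(5/7)


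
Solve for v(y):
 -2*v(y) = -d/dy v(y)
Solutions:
 v(y) = C1*exp(2*y)


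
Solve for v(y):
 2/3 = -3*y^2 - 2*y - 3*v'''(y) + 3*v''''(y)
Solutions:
 v(y) = C1 + C2*y + C3*y^2 + C4*exp(y) - y^5/60 - y^4/9 - 13*y^3/27


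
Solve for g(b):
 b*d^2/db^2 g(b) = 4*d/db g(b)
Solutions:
 g(b) = C1 + C2*b^5


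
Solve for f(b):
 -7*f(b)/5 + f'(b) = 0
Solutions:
 f(b) = C1*exp(7*b/5)


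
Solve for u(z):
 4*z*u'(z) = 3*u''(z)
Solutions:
 u(z) = C1 + C2*erfi(sqrt(6)*z/3)


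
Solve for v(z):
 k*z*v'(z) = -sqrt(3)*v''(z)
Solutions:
 v(z) = Piecewise((-sqrt(2)*3^(1/4)*sqrt(pi)*C1*erf(sqrt(2)*3^(3/4)*sqrt(k)*z/6)/(2*sqrt(k)) - C2, (k > 0) | (k < 0)), (-C1*z - C2, True))


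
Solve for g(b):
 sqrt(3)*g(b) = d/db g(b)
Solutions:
 g(b) = C1*exp(sqrt(3)*b)


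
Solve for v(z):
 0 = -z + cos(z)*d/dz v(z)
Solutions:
 v(z) = C1 + Integral(z/cos(z), z)


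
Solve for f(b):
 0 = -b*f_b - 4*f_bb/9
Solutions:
 f(b) = C1 + C2*erf(3*sqrt(2)*b/4)


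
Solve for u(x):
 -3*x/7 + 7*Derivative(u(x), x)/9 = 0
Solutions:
 u(x) = C1 + 27*x^2/98


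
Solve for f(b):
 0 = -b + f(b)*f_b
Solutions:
 f(b) = -sqrt(C1 + b^2)
 f(b) = sqrt(C1 + b^2)


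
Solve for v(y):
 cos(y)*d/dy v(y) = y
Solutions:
 v(y) = C1 + Integral(y/cos(y), y)


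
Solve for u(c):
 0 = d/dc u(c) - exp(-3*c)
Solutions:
 u(c) = C1 - exp(-3*c)/3


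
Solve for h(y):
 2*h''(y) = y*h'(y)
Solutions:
 h(y) = C1 + C2*erfi(y/2)


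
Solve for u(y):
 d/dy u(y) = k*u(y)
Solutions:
 u(y) = C1*exp(k*y)


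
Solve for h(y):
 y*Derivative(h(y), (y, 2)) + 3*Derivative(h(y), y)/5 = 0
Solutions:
 h(y) = C1 + C2*y^(2/5)


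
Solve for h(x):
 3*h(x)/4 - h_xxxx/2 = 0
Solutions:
 h(x) = C1*exp(-2^(3/4)*3^(1/4)*x/2) + C2*exp(2^(3/4)*3^(1/4)*x/2) + C3*sin(2^(3/4)*3^(1/4)*x/2) + C4*cos(2^(3/4)*3^(1/4)*x/2)


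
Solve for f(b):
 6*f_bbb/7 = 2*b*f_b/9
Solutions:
 f(b) = C1 + Integral(C2*airyai(7^(1/3)*b/3) + C3*airybi(7^(1/3)*b/3), b)


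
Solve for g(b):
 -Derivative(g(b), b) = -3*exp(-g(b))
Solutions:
 g(b) = log(C1 + 3*b)


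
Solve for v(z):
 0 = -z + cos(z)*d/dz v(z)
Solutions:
 v(z) = C1 + Integral(z/cos(z), z)


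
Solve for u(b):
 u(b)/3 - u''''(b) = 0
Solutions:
 u(b) = C1*exp(-3^(3/4)*b/3) + C2*exp(3^(3/4)*b/3) + C3*sin(3^(3/4)*b/3) + C4*cos(3^(3/4)*b/3)


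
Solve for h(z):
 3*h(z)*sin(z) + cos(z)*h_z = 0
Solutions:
 h(z) = C1*cos(z)^3


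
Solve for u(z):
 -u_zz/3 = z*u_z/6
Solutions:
 u(z) = C1 + C2*erf(z/2)


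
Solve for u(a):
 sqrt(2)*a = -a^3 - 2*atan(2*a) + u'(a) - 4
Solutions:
 u(a) = C1 + a^4/4 + sqrt(2)*a^2/2 + 2*a*atan(2*a) + 4*a - log(4*a^2 + 1)/2


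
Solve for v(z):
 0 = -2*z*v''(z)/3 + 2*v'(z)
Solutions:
 v(z) = C1 + C2*z^4


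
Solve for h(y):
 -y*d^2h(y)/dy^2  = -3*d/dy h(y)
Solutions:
 h(y) = C1 + C2*y^4


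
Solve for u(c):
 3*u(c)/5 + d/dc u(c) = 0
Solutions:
 u(c) = C1*exp(-3*c/5)


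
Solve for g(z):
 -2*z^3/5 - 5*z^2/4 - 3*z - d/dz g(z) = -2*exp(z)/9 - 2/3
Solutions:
 g(z) = C1 - z^4/10 - 5*z^3/12 - 3*z^2/2 + 2*z/3 + 2*exp(z)/9


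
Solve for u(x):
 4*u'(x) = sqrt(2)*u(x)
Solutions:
 u(x) = C1*exp(sqrt(2)*x/4)


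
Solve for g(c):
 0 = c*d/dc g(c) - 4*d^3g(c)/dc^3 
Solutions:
 g(c) = C1 + Integral(C2*airyai(2^(1/3)*c/2) + C3*airybi(2^(1/3)*c/2), c)


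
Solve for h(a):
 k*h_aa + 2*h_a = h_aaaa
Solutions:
 h(a) = C1 + C2*exp(a*(k/(3*(sqrt(1 - k^3/27) + 1)^(1/3)) + (sqrt(1 - k^3/27) + 1)^(1/3))) + C3*exp(a*(4*k/((-1 + sqrt(3)*I)*(sqrt(1 - k^3/27) + 1)^(1/3)) - 3*(sqrt(1 - k^3/27) + 1)^(1/3) + 3*sqrt(3)*I*(sqrt(1 - k^3/27) + 1)^(1/3))/6) + C4*exp(-a*(4*k/((1 + sqrt(3)*I)*(sqrt(1 - k^3/27) + 1)^(1/3)) + 3*(sqrt(1 - k^3/27) + 1)^(1/3) + 3*sqrt(3)*I*(sqrt(1 - k^3/27) + 1)^(1/3))/6)
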